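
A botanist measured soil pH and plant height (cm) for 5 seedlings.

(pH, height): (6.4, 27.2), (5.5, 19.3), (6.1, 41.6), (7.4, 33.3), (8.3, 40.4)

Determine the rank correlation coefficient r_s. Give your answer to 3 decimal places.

Rank pH: 3, 1, 2, 4, 5
Rank height: 2, 1, 5, 3, 4
d = rank(pH) − rank(height): 1, 0, -3, 1, 1; Σd² = 12
ρ = 1 − 6Σd² / [n(n²−1)] = 1 − 6×12 / (5×24) = 1 − 72/120 ≈ 0.400

0.400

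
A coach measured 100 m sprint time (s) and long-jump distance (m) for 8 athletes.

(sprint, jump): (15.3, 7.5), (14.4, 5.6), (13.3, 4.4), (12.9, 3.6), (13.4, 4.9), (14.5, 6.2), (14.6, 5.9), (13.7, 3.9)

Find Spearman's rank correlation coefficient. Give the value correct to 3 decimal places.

Rank sprint: 8, 5, 2, 1, 3, 6, 7, 4
Rank jump: 8, 5, 3, 1, 4, 7, 6, 2
d = rank(sprint) − rank(jump): 0, 0, -1, 0, -1, -1, 1, 2; Σd² = 8
ρ = 1 − 6Σd² / [n(n²−1)] = 1 − 6×8 / (8×63) = 1 − 48/504 ≈ 0.905

0.905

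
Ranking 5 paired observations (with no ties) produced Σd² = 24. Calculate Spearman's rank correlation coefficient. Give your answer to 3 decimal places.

-0.200

ρ = 1 − 6Σd² / [n(n²−1)] = 1 − 6×24 / (5×24)
  = 1 − 144/120 = 1 − 1.2000 ≈ -0.200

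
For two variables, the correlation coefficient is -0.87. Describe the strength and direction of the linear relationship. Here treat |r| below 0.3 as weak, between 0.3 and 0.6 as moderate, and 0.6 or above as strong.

strong negative

r = -0.87 < 0 so the relationship is negative.
|r| = 0.87, which falls in the strong range.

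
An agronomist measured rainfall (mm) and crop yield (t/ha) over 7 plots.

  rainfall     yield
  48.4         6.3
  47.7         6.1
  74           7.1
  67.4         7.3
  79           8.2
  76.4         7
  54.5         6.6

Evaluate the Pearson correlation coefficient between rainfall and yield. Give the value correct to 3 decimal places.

n = 7, Σx = 447.4, Σy = 48.6, Σx² = 29684.82, Σy² = 340.4, Σxy = 3155.61
nΣxy − ΣxΣy = 22089.27 − 21743.64 = 345.63
nΣx² − (Σx)² = 207793.74 − 200166.76 = 7626.98; nΣy² − (Σy)² = 2382.8 − 2361.96 = 20.84
r = 345.63 / √(7626.98 × 20.84) = 345.63 / 398.6807 ≈ 0.867

0.867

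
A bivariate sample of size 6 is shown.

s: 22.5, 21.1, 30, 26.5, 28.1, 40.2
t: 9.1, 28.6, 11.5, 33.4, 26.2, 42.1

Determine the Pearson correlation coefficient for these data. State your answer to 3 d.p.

n = 6, Σs = 168.4, Σt = 150.9, Σs² = 4959.36, Σt² = 4607.43, Σst = 4466.95
nΣst − ΣsΣt = 26801.7 − 25411.56 = 1390.14
nΣs² − (Σs)² = 29756.16 − 28358.56 = 1397.6; nΣt² − (Σt)² = 27644.58 − 22770.81 = 4873.77
r = 1390.14 / √(1397.6 × 4873.77) = 1390.14 / 2609.9006 ≈ 0.533

0.533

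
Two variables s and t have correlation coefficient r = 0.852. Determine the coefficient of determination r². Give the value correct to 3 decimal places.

0.726

r² = (0.852)² = 0.726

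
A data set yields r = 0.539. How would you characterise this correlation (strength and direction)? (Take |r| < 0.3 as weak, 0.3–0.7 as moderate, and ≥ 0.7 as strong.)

moderate positive

r = 0.539 > 0 so the relationship is positive.
|r| = 0.539, which falls in the moderate range.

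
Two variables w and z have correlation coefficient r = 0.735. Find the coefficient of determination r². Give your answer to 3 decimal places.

0.540

r² = (0.735)² = 0.540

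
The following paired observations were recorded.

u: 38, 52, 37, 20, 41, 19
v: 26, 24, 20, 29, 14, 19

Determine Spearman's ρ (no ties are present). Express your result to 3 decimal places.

Rank u: 4, 6, 3, 2, 5, 1
Rank v: 5, 4, 3, 6, 1, 2
d = rank(u) − rank(v): -1, 2, 0, -4, 4, -1; Σd² = 38
ρ = 1 − 6Σd² / [n(n²−1)] = 1 − 6×38 / (6×35) = 1 − 228/210 ≈ -0.086

-0.086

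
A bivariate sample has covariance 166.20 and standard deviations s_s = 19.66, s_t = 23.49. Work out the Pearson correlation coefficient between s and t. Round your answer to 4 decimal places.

r = Cov(s,t) / (s_s · s_t) = 166.20 / (19.66 × 23.49)
  = 166.20 / 461.8134 ≈ 0.3599

0.3599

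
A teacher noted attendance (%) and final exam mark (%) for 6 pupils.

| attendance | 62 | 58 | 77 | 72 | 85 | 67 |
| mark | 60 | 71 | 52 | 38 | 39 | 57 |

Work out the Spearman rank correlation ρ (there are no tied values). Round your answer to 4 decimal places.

Rank attendance: 2, 1, 5, 4, 6, 3
Rank mark: 5, 6, 3, 1, 2, 4
d = rank(attendance) − rank(mark): -3, -5, 2, 3, 4, -1; Σd² = 64
ρ = 1 − 6Σd² / [n(n²−1)] = 1 − 6×64 / (6×35) = 1 − 384/210 ≈ -0.8286

-0.8286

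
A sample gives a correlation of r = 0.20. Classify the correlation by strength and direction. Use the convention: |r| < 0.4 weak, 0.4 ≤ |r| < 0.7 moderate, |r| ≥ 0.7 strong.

weak positive

r = 0.20 > 0 so the relationship is positive.
|r| = 0.20, which falls in the weak range.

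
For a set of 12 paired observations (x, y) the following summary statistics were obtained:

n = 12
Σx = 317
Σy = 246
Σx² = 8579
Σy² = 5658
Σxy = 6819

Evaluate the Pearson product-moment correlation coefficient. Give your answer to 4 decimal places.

r = (nΣxy − ΣxΣy) / √[(nΣx² − (Σx)²)(nΣy² − (Σy)²)]
Numerator: 12×6819 − 317×246 = 3846
Denominator: √[(102948 − 100489)(67896 − 60516)] = √[2459 × 7380] = 4259.9789
r = 3846 / 4259.9789 ≈ 0.9028

0.9028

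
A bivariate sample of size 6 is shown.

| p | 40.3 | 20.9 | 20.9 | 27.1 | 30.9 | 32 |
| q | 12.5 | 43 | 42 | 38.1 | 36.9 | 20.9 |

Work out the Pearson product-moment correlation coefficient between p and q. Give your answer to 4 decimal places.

-0.9166

n = 6, Σp = 172.1, Σq = 193.4, Σp² = 5210.93, Σq² = 7019.28, Σpq = 5121.77
nΣpq − ΣpΣq = 30730.62 − 33284.14 = -2553.52
nΣp² − (Σp)² = 31265.58 − 29618.41 = 1647.17; nΣq² − (Σq)² = 42115.68 − 37403.56 = 4712.12
r = -2553.52 / √(1647.17 × 4712.12) = -2553.52 / 2785.9761 ≈ -0.9166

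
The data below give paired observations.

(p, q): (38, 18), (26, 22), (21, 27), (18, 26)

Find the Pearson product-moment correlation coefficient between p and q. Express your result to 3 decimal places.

-0.955

n = 4, Σp = 103, Σq = 93, Σp² = 2885, Σq² = 2213, Σpq = 2291
nΣpq − ΣpΣq = 9164 − 9579 = -415
nΣp² − (Σp)² = 11540 − 10609 = 931; nΣq² − (Σq)² = 8852 − 8649 = 203
r = -415 / √(931 × 203) = -415 / 434.7333 ≈ -0.955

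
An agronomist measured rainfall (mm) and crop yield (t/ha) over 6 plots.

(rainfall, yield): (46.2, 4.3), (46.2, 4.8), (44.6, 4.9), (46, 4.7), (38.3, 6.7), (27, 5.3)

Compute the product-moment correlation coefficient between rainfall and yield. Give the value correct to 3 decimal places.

n = 6, Σx = 248.3, Σy = 30.7, Σx² = 10569.93, Σy² = 160.61, Σxy = 1254.87
nΣxy − ΣxΣy = 7529.22 − 7622.81 = -93.59
nΣx² − (Σx)² = 63419.58 − 61652.89 = 1766.69; nΣy² − (Σy)² = 963.66 − 942.49 = 21.17
r = -93.59 / √(1766.69 × 21.17) = -93.59 / 193.3929 ≈ -0.484

-0.484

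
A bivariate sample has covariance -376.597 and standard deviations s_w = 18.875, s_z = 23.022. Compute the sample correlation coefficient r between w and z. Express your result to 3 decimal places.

-0.867

r = Cov(w,z) / (s_w · s_z) = -376.597 / (18.875 × 23.022)
  = -376.597 / 434.5402 ≈ -0.867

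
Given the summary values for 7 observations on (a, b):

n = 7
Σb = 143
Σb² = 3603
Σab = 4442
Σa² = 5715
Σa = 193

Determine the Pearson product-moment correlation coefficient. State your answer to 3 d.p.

r = (nΣab − ΣaΣb) / √[(nΣa² − (Σa)²)(nΣb² − (Σb)²)]
Numerator: 7×4442 − 193×143 = 3495
Denominator: √[(40005 − 37249)(25221 − 20449)] = √[2756 × 4772] = 3626.5179
r = 3495 / 3626.5179 ≈ 0.964

0.964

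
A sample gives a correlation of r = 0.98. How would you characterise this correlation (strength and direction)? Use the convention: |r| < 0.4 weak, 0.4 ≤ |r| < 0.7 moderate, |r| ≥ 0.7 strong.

r = 0.98 > 0 so the relationship is positive.
|r| = 0.98, which falls in the strong range.

strong positive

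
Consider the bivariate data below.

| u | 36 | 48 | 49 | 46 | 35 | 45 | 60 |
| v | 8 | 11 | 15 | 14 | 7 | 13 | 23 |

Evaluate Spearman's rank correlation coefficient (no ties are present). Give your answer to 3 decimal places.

Rank u: 2, 5, 6, 4, 1, 3, 7
Rank v: 2, 3, 6, 5, 1, 4, 7
d = rank(u) − rank(v): 0, 2, 0, -1, 0, -1, 0; Σd² = 6
ρ = 1 − 6Σd² / [n(n²−1)] = 1 − 6×6 / (7×48) = 1 − 36/336 ≈ 0.893

0.893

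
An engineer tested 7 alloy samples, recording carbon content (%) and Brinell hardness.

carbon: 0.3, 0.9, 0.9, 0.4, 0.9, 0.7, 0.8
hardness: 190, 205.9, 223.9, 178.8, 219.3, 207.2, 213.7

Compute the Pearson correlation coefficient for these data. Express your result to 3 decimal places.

n = 7, Σx = 4.9, Σy = 1438.8, Σx² = 3.81, Σy² = 297287.48, Σxy = 1028.71
nΣxy − ΣxΣy = 7200.97 − 7050.12 = 150.85
nΣx² − (Σx)² = 26.67 − 24.01 = 2.66; nΣy² − (Σy)² = 2081012.36 − 2070145.44 = 10866.92
r = 150.85 / √(2.66 × 10866.92) = 150.85 / 170.0177 ≈ 0.887

0.887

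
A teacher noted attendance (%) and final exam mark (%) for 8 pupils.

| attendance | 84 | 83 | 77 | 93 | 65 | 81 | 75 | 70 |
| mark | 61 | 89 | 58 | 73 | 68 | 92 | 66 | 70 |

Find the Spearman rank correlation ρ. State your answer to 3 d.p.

0.214

Rank attendance: 7, 6, 4, 8, 1, 5, 3, 2
Rank mark: 2, 7, 1, 6, 4, 8, 3, 5
d = rank(attendance) − rank(mark): 5, -1, 3, 2, -3, -3, 0, -3; Σd² = 66
ρ = 1 − 6Σd² / [n(n²−1)] = 1 − 6×66 / (8×63) = 1 − 396/504 ≈ 0.214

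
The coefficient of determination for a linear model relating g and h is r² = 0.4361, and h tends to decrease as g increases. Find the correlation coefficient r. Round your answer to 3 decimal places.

-0.660

|r| = √0.4361 = 0.660
The association is negative, so r = −0.660.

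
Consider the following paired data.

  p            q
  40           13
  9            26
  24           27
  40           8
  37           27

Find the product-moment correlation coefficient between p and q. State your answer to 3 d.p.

-0.634

n = 5, Σp = 150, Σq = 101, Σp² = 5226, Σq² = 2367, Σpq = 2721
nΣpq − ΣpΣq = 13605 − 15150 = -1545
nΣp² − (Σp)² = 26130 − 22500 = 3630; nΣq² − (Σq)² = 11835 − 10201 = 1634
r = -1545 / √(3630 × 1634) = -1545 / 2435.4507 ≈ -0.634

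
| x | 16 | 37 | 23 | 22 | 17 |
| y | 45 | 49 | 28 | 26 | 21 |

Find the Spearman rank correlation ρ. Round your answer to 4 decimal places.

0.4000

Rank x: 1, 5, 4, 3, 2
Rank y: 4, 5, 3, 2, 1
d = rank(x) − rank(y): -3, 0, 1, 1, 1; Σd² = 12
ρ = 1 − 6Σd² / [n(n²−1)] = 1 − 6×12 / (5×24) = 1 − 72/120 ≈ 0.4000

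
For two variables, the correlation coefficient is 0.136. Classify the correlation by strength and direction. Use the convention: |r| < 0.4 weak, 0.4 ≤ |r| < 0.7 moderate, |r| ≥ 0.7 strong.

weak positive

r = 0.136 > 0 so the relationship is positive.
|r| = 0.136, which falls in the weak range.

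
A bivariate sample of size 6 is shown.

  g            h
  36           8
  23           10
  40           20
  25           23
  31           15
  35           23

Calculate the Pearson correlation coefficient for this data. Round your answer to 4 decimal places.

0.1294

n = 6, Σg = 190, Σh = 99, Σg² = 6236, Σh² = 1847, Σgh = 3163
nΣgh − ΣgΣh = 18978 − 18810 = 168
nΣg² − (Σg)² = 37416 − 36100 = 1316; nΣh² − (Σh)² = 11082 − 9801 = 1281
r = 168 / √(1316 × 1281) = 168 / 1298.3821 ≈ 0.1294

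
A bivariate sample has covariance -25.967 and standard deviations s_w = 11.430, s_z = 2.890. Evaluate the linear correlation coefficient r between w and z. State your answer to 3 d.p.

r = Cov(w,z) / (s_w · s_z) = -25.967 / (11.430 × 2.890)
  = -25.967 / 33.0327 ≈ -0.786

-0.786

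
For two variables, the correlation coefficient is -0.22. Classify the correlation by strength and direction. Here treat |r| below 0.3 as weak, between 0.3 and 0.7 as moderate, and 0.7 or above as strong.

weak negative

r = -0.22 < 0 so the relationship is negative.
|r| = 0.22, which falls in the weak range.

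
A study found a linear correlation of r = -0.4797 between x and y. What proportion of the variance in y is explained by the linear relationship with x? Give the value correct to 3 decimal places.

0.230

r² = (-0.4797)² = 0.230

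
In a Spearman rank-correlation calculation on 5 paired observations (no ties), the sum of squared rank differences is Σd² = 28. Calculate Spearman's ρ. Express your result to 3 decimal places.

ρ = 1 − 6Σd² / [n(n²−1)] = 1 − 6×28 / (5×24)
  = 1 − 168/120 = 1 − 1.4000 ≈ -0.400

-0.400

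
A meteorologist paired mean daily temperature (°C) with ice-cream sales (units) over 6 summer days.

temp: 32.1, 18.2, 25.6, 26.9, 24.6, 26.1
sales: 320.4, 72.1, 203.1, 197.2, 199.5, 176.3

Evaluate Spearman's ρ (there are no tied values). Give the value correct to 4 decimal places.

Rank temp: 6, 1, 3, 5, 2, 4
Rank sales: 6, 1, 5, 3, 4, 2
d = rank(temp) − rank(sales): 0, 0, -2, 2, -2, 2; Σd² = 16
ρ = 1 − 6Σd² / [n(n²−1)] = 1 − 6×16 / (6×35) = 1 − 96/210 ≈ 0.5429

0.5429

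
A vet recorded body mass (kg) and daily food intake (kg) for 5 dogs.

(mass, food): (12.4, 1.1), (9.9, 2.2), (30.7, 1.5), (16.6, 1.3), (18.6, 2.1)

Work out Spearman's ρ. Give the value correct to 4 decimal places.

Rank mass: 2, 1, 5, 3, 4
Rank food: 1, 5, 3, 2, 4
d = rank(mass) − rank(food): 1, -4, 2, 1, 0; Σd² = 22
ρ = 1 − 6Σd² / [n(n²−1)] = 1 − 6×22 / (5×24) = 1 − 132/120 ≈ -0.1000

-0.1000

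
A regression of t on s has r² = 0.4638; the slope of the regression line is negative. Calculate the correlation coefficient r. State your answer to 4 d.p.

-0.6810

|r| = √0.4638 = 0.6810
The association is negative, so r = −0.6810.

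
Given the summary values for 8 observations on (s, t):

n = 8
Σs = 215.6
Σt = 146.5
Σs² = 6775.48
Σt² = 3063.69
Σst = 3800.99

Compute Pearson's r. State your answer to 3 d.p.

r = (nΣst − ΣsΣt) / √[(nΣs² − (Σs)²)(nΣt² − (Σt)²)]
Numerator: 8×3800.99 − 215.6×146.5 = -1177.48
Denominator: √[(54203.84 − 46483.36)(24509.52 − 21462.25)] = √[7720.48 × 3047.27] = 4850.4007
r = -1177.48 / 4850.4007 ≈ -0.243

-0.243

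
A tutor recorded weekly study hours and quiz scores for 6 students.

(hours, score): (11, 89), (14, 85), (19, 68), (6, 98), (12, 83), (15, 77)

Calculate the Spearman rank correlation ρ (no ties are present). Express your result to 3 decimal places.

Rank hours: 2, 4, 6, 1, 3, 5
Rank score: 5, 4, 1, 6, 3, 2
d = rank(hours) − rank(score): -3, 0, 5, -5, 0, 3; Σd² = 68
ρ = 1 − 6Σd² / [n(n²−1)] = 1 − 6×68 / (6×35) = 1 − 408/210 ≈ -0.943

-0.943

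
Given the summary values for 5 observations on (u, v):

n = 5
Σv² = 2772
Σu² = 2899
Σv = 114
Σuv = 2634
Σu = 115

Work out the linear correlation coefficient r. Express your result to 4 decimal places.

r = (nΣuv − ΣuΣv) / √[(nΣu² − (Σu)²)(nΣv² − (Σv)²)]
Numerator: 5×2634 − 115×114 = 60
Denominator: √[(14495 − 13225)(13860 − 12996)] = √[1270 × 864] = 1047.5113
r = 60 / 1047.5113 ≈ 0.0573

0.0573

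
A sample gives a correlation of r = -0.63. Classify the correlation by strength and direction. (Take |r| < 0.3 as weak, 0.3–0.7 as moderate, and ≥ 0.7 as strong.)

moderate negative

r = -0.63 < 0 so the relationship is negative.
|r| = 0.63, which falls in the moderate range.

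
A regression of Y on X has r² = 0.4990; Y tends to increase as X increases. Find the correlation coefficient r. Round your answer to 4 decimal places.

|r| = √0.4990 = 0.7064
The association is positive, so r = 0.7064.

0.7064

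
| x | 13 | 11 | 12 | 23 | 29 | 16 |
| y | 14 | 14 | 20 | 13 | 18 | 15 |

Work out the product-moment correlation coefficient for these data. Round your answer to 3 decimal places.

n = 6, Σx = 104, Σy = 94, Σx² = 2060, Σy² = 1510, Σxy = 1637
nΣxy − ΣxΣy = 9822 − 9776 = 46
nΣx² − (Σx)² = 12360 − 10816 = 1544; nΣy² − (Σy)² = 9060 − 8836 = 224
r = 46 / √(1544 × 224) = 46 / 588.0952 ≈ 0.078

0.078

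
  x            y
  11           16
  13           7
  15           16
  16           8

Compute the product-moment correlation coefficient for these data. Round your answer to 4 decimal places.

-0.3434

n = 4, Σx = 55, Σy = 47, Σx² = 771, Σy² = 625, Σxy = 635
nΣxy − ΣxΣy = 2540 − 2585 = -45
nΣx² − (Σx)² = 3084 − 3025 = 59; nΣy² − (Σy)² = 2500 − 2209 = 291
r = -45 / √(59 × 291) = -45 / 131.0305 ≈ -0.3434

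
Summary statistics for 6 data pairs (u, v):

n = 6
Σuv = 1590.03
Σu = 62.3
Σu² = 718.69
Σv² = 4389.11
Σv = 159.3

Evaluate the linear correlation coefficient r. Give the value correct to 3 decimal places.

r = (nΣuv − ΣuΣv) / √[(nΣu² − (Σu)²)(nΣv² − (Σv)²)]
Numerator: 6×1590.03 − 62.3×159.3 = -384.21
Denominator: √[(4312.14 − 3881.29)(26334.66 − 25376.49)] = √[430.85 × 958.17] = 642.5166
r = -384.21 / 642.5166 ≈ -0.598

-0.598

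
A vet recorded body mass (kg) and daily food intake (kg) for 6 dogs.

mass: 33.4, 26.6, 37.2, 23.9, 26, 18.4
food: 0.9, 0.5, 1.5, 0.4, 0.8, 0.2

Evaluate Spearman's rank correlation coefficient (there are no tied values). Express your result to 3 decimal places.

0.943

Rank mass: 5, 4, 6, 2, 3, 1
Rank food: 5, 3, 6, 2, 4, 1
d = rank(mass) − rank(food): 0, 1, 0, 0, -1, 0; Σd² = 2
ρ = 1 − 6Σd² / [n(n²−1)] = 1 − 6×2 / (6×35) = 1 − 12/210 ≈ 0.943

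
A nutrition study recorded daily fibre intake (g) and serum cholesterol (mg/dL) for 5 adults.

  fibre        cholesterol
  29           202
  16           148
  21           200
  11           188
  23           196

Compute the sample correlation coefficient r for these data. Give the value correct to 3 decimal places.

n = 5, Σx = 100, Σy = 934, Σx² = 2188, Σy² = 176468, Σxy = 19002
nΣxy − ΣxΣy = 95010 − 93400 = 1610
nΣx² − (Σx)² = 10940 − 10000 = 940; nΣy² − (Σy)² = 882340 − 872356 = 9984
r = 1610 / √(940 × 9984) = 1610 / 3063.4882 ≈ 0.526

0.526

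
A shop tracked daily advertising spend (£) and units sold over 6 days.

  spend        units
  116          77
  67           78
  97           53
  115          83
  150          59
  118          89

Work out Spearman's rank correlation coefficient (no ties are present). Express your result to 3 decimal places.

Rank spend: 4, 1, 2, 3, 6, 5
Rank units: 3, 4, 1, 5, 2, 6
d = rank(spend) − rank(units): 1, -3, 1, -2, 4, -1; Σd² = 32
ρ = 1 − 6Σd² / [n(n²−1)] = 1 − 6×32 / (6×35) = 1 − 192/210 ≈ 0.086

0.086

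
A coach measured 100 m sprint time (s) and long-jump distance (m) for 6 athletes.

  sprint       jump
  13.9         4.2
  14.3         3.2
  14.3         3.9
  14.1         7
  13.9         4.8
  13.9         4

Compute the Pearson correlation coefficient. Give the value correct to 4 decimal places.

n = 6, Σx = 84.4, Σy = 27.1, Σx² = 1187.42, Σy² = 131.13, Σxy = 380.93
nΣxy − ΣxΣy = 2285.58 − 2287.24 = -1.66
nΣx² − (Σx)² = 7124.52 − 7123.36 = 1.16; nΣy² − (Σy)² = 786.78 − 734.41 = 52.37
r = -1.66 / √(1.16 × 52.37) = -1.66 / 7.7942 ≈ -0.2130

-0.2130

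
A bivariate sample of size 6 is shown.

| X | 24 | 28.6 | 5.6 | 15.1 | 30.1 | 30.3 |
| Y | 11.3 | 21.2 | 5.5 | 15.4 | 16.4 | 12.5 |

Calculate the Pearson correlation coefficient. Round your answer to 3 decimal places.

0.677

n = 6, ΣX = 133.7, ΣY = 82.3, ΣX² = 3477.43, ΣY² = 1269.75, ΣXY = 2013.25
nΣXY − ΣXΣY = 12079.5 − 11003.51 = 1075.99
nΣX² − (ΣX)² = 20864.58 − 17875.69 = 2988.89; nΣY² − (ΣY)² = 7618.5 − 6773.29 = 845.21
r = 1075.99 / √(2988.89 × 845.21) = 1075.99 / 1589.4149 ≈ 0.677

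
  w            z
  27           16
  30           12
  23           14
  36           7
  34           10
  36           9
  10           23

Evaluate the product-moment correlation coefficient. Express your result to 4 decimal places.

n = 7, Σw = 196, Σz = 91, Σw² = 6006, Σz² = 1355, Σwz = 2260
nΣwz − ΣwΣz = 15820 − 17836 = -2016
nΣw² − (Σw)² = 42042 − 38416 = 3626; nΣz² − (Σz)² = 9485 − 8281 = 1204
r = -2016 / √(3626 × 1204) = -2016 / 2089.4267 ≈ -0.9649

-0.9649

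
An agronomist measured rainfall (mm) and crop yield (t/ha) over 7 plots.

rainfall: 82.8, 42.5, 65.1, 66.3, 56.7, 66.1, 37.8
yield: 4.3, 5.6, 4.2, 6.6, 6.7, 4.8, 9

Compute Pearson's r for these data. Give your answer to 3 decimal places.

-0.719

n = 7, Σx = 417.3, Σy = 41.2, Σx² = 26308.73, Σy² = 259.98, Σxy = 2342.41
nΣxy − ΣxΣy = 16396.87 − 17192.76 = -795.89
nΣx² − (Σx)² = 184161.11 − 174139.29 = 10021.82; nΣy² − (Σy)² = 1819.86 − 1697.44 = 122.42
r = -795.89 / √(10021.82 × 122.42) = -795.89 / 1107.6422 ≈ -0.719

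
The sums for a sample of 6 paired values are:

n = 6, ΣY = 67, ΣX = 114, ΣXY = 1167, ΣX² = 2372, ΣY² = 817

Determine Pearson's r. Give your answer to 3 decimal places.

r = (nΣXY − ΣXΣY) / √[(nΣX² − (ΣX)²)(nΣY² − (ΣY)²)]
Numerator: 6×1167 − 114×67 = -636
Denominator: √[(14232 − 12996)(4902 − 4489)] = √[1236 × 413] = 714.4704
r = -636 / 714.4704 ≈ -0.890

-0.890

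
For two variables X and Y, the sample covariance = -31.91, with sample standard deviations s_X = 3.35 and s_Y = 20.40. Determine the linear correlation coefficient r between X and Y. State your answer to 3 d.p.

-0.467

r = Cov(X,Y) / (s_X · s_Y) = -31.91 / (3.35 × 20.40)
  = -31.91 / 68.3400 ≈ -0.467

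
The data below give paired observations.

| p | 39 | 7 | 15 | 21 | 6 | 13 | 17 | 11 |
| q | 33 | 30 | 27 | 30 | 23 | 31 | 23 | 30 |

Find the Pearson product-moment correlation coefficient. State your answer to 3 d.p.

0.492

n = 8, Σp = 129, Σq = 227, Σp² = 2851, Σq² = 6537, Σpq = 3794
nΣpq − ΣpΣq = 30352 − 29283 = 1069
nΣp² − (Σp)² = 22808 − 16641 = 6167; nΣq² − (Σq)² = 52296 − 51529 = 767
r = 1069 / √(6167 × 767) = 1069 / 2174.8768 ≈ 0.492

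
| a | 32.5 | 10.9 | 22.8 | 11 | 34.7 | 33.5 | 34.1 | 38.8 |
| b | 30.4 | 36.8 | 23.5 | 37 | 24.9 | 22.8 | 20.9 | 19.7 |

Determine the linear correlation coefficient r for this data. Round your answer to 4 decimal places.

n = 8, Σa = 218.3, Σb = 216, Σa² = 6810.49, Σb² = 6164.4, Σab = 5436.8
nΣab − ΣaΣb = 43494.4 − 47152.8 = -3658.4
nΣa² − (Σa)² = 54483.92 − 47654.89 = 6829.03; nΣb² − (Σb)² = 49315.2 − 46656 = 2659.2
r = -3658.4 / √(6829.03 × 2659.2) = -3658.4 / 4261.4266 ≈ -0.8585

-0.8585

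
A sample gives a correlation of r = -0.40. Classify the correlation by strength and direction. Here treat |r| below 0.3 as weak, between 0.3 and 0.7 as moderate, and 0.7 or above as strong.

moderate negative

r = -0.40 < 0 so the relationship is negative.
|r| = 0.40, which falls in the moderate range.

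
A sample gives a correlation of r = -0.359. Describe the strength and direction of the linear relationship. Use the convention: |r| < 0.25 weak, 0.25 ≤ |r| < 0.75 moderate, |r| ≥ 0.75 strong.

moderate negative

r = -0.359 < 0 so the relationship is negative.
|r| = 0.359, which falls in the moderate range.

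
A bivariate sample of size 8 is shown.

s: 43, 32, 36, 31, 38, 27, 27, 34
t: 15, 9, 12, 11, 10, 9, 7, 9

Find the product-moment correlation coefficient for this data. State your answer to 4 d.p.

n = 8, Σs = 268, Σt = 82, Σs² = 9188, Σt² = 882, Σst = 2824
nΣst − ΣsΣt = 22592 − 21976 = 616
nΣs² − (Σs)² = 73504 − 71824 = 1680; nΣt² − (Σt)² = 7056 − 6724 = 332
r = 616 / √(1680 × 332) = 616 / 746.8333 ≈ 0.8248

0.8248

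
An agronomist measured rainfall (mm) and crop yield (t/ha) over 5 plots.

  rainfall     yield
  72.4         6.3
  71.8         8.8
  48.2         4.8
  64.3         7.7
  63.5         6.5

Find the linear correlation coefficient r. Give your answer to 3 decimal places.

n = 5, Σx = 320.2, Σy = 34.1, Σx² = 20886.98, Σy² = 241.71, Σxy = 2227.18
nΣxy − ΣxΣy = 11135.9 − 10918.82 = 217.08
nΣx² − (Σx)² = 104434.9 − 102528.04 = 1906.86; nΣy² − (Σy)² = 1208.55 − 1162.81 = 45.74
r = 217.08 / √(1906.86 × 45.74) = 217.08 / 295.3299 ≈ 0.735

0.735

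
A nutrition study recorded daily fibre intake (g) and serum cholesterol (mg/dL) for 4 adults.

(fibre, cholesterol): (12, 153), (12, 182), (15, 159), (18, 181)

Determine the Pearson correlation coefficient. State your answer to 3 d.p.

0.344

n = 4, Σx = 57, Σy = 675, Σx² = 837, Σy² = 114575, Σxy = 9663
nΣxy − ΣxΣy = 38652 − 38475 = 177
nΣx² − (Σx)² = 3348 − 3249 = 99; nΣy² − (Σy)² = 458300 − 455625 = 2675
r = 177 / √(99 × 2675) = 177 / 514.6115 ≈ 0.344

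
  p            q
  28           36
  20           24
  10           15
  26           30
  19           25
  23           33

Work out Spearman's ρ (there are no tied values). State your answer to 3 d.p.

0.886

Rank p: 6, 3, 1, 5, 2, 4
Rank q: 6, 2, 1, 4, 3, 5
d = rank(p) − rank(q): 0, 1, 0, 1, -1, -1; Σd² = 4
ρ = 1 − 6Σd² / [n(n²−1)] = 1 − 6×4 / (6×35) = 1 − 24/210 ≈ 0.886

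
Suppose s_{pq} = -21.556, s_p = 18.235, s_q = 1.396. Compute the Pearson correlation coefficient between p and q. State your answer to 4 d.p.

-0.8468

r = Cov(p,q) / (s_p · s_q) = -21.556 / (18.235 × 1.396)
  = -21.556 / 25.4561 ≈ -0.8468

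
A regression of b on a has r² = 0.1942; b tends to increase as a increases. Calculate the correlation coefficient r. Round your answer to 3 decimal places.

0.441

|r| = √0.1942 = 0.441
The association is positive, so r = 0.441.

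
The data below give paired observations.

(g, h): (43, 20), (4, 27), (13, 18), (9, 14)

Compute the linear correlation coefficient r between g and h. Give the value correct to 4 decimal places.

-0.1213

n = 4, Σg = 69, Σh = 79, Σg² = 2115, Σh² = 1649, Σgh = 1328
nΣgh − ΣgΣh = 5312 − 5451 = -139
nΣg² − (Σg)² = 8460 − 4761 = 3699; nΣh² − (Σh)² = 6596 − 6241 = 355
r = -139 / √(3699 × 355) = -139 / 1145.9254 ≈ -0.1213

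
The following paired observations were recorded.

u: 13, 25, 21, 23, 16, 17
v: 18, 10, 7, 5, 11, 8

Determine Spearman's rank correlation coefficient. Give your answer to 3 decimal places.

Rank u: 1, 6, 4, 5, 2, 3
Rank v: 6, 4, 2, 1, 5, 3
d = rank(u) − rank(v): -5, 2, 2, 4, -3, 0; Σd² = 58
ρ = 1 − 6Σd² / [n(n²−1)] = 1 − 6×58 / (6×35) = 1 − 348/210 ≈ -0.657

-0.657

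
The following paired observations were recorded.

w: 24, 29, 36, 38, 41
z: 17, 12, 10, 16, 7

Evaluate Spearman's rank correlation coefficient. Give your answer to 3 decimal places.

Rank w: 1, 2, 3, 4, 5
Rank z: 5, 3, 2, 4, 1
d = rank(w) − rank(z): -4, -1, 1, 0, 4; Σd² = 34
ρ = 1 − 6Σd² / [n(n²−1)] = 1 − 6×34 / (5×24) = 1 − 204/120 ≈ -0.700

-0.700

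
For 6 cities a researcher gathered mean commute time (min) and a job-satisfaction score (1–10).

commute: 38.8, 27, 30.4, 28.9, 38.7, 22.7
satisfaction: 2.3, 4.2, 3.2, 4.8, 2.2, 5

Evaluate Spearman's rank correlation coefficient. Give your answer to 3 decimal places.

Rank commute: 6, 2, 4, 3, 5, 1
Rank satisfaction: 2, 4, 3, 5, 1, 6
d = rank(commute) − rank(satisfaction): 4, -2, 1, -2, 4, -5; Σd² = 66
ρ = 1 − 6Σd² / [n(n²−1)] = 1 − 6×66 / (6×35) = 1 − 396/210 ≈ -0.886

-0.886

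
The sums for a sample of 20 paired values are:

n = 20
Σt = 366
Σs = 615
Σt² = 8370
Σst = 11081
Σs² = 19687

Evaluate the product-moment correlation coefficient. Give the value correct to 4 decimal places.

-0.1523

r = (nΣst − ΣsΣt) / √[(nΣs² − (Σs)²)(nΣt² − (Σt)²)]
Numerator: 20×11081 − 615×366 = -3470
Denominator: √[(393740 − 378225)(167400 − 133956)] = √[15515 × 33444] = 22779.0180
r = -3470 / 22779.0180 ≈ -0.1523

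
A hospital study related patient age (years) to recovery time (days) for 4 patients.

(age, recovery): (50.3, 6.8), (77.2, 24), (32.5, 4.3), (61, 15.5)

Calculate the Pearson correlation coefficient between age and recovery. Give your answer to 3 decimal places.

0.960

n = 4, Σx = 221, Σy = 50.6, Σx² = 13267.18, Σy² = 880.98, Σxy = 3280.09
nΣxy − ΣxΣy = 13120.36 − 11182.6 = 1937.76
nΣx² − (Σx)² = 53068.72 − 48841 = 4227.72; nΣy² − (Σy)² = 3523.92 − 2560.36 = 963.56
r = 1937.76 / √(4227.72 × 963.56) = 1937.76 / 2018.3315 ≈ 0.960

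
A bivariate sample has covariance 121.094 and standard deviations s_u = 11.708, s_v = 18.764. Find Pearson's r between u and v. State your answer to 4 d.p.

r = Cov(u,v) / (s_u · s_v) = 121.094 / (11.708 × 18.764)
  = 121.094 / 219.6889 ≈ 0.5512

0.5512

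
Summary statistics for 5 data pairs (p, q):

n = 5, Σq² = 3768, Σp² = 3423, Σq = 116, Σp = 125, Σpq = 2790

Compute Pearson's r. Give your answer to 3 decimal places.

-0.194

r = (nΣpq − ΣpΣq) / √[(nΣp² − (Σp)²)(nΣq² − (Σq)²)]
Numerator: 5×2790 − 125×116 = -550
Denominator: √[(17115 − 15625)(18840 − 13456)] = √[1490 × 5384] = 2832.3418
r = -550 / 2832.3418 ≈ -0.194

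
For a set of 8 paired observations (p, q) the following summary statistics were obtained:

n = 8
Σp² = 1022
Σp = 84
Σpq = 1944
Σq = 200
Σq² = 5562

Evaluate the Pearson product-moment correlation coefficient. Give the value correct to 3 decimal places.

r = (nΣpq − ΣpΣq) / √[(nΣp² − (Σp)²)(nΣq² − (Σq)²)]
Numerator: 8×1944 − 84×200 = -1248
Denominator: √[(8176 − 7056)(44496 − 40000)] = √[1120 × 4496] = 2243.9964
r = -1248 / 2243.9964 ≈ -0.556

-0.556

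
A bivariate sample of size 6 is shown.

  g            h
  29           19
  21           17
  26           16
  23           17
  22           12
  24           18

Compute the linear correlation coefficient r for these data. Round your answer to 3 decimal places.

n = 6, Σg = 145, Σh = 99, Σg² = 3547, Σh² = 1663, Σgh = 2411
nΣgh − ΣgΣh = 14466 − 14355 = 111
nΣg² − (Σg)² = 21282 − 21025 = 257; nΣh² − (Σh)² = 9978 − 9801 = 177
r = 111 / √(257 × 177) = 111 / 213.2815 ≈ 0.520

0.520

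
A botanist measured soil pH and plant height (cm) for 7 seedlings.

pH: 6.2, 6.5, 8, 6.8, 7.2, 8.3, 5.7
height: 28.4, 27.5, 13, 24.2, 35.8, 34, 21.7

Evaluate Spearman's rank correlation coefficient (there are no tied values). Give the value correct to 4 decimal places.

0.2500

Rank pH: 2, 3, 6, 4, 5, 7, 1
Rank height: 5, 4, 1, 3, 7, 6, 2
d = rank(pH) − rank(height): -3, -1, 5, 1, -2, 1, -1; Σd² = 42
ρ = 1 − 6Σd² / [n(n²−1)] = 1 − 6×42 / (7×48) = 1 − 252/336 ≈ 0.2500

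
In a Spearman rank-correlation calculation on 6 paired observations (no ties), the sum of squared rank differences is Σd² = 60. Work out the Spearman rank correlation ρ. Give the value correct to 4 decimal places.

-0.7143

ρ = 1 − 6Σd² / [n(n²−1)] = 1 − 6×60 / (6×35)
  = 1 − 360/210 = 1 − 1.71429 ≈ -0.7143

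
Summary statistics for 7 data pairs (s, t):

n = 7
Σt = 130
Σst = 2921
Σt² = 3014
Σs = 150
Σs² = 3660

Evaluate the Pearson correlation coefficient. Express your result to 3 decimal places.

r = (nΣst − ΣsΣt) / √[(nΣs² − (Σs)²)(nΣt² − (Σt)²)]
Numerator: 7×2921 − 150×130 = 947
Denominator: √[(25620 − 22500)(21098 − 16900)] = √[3120 × 4198] = 3619.0828
r = 947 / 3619.0828 ≈ 0.262

0.262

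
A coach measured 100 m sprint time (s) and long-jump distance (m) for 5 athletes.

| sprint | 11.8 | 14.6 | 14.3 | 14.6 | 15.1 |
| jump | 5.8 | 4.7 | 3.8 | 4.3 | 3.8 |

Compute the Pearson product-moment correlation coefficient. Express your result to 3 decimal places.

-0.885

n = 5, Σx = 70.4, Σy = 22.4, Σx² = 998.06, Σy² = 103.1, Σxy = 311.56
nΣxy − ΣxΣy = 1557.8 − 1576.96 = -19.16
nΣx² − (Σx)² = 4990.3 − 4956.16 = 34.14; nΣy² − (Σy)² = 515.5 − 501.76 = 13.74
r = -19.16 / √(34.14 × 13.74) = -19.16 / 21.6583 ≈ -0.885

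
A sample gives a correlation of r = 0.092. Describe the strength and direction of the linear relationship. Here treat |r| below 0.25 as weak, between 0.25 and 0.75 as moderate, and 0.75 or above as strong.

weak positive

r = 0.092 > 0 so the relationship is positive.
|r| = 0.092, which falls in the weak range.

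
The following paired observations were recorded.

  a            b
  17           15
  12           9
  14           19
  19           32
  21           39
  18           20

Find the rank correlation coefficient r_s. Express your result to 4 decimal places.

0.9429

Rank a: 3, 1, 2, 5, 6, 4
Rank b: 2, 1, 3, 5, 6, 4
d = rank(a) − rank(b): 1, 0, -1, 0, 0, 0; Σd² = 2
ρ = 1 − 6Σd² / [n(n²−1)] = 1 − 6×2 / (6×35) = 1 − 12/210 ≈ 0.9429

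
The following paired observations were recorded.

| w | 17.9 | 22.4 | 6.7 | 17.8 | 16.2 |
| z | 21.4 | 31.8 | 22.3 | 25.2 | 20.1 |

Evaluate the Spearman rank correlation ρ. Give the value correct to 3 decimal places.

Rank w: 4, 5, 1, 3, 2
Rank z: 2, 5, 3, 4, 1
d = rank(w) − rank(z): 2, 0, -2, -1, 1; Σd² = 10
ρ = 1 − 6Σd² / [n(n²−1)] = 1 − 6×10 / (5×24) = 1 − 60/120 ≈ 0.500

0.500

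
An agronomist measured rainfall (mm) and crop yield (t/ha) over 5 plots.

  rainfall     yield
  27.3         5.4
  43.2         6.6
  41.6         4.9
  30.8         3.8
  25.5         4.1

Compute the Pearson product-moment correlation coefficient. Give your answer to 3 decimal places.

n = 5, Σx = 168.4, Σy = 24.8, Σx² = 5940.98, Σy² = 127.98, Σxy = 857.97
nΣxy − ΣxΣy = 4289.85 − 4176.32 = 113.53
nΣx² − (Σx)² = 29704.9 − 28358.56 = 1346.34; nΣy² − (Σy)² = 639.9 − 615.04 = 24.86
r = 113.53 / √(1346.34 × 24.86) = 113.53 / 182.9481 ≈ 0.621

0.621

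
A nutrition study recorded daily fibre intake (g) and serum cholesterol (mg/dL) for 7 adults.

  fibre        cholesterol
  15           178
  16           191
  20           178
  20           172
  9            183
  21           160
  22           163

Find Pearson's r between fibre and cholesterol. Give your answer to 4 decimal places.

-0.6866

n = 7, Σx = 123, Σy = 1225, Σx² = 2287, Σy² = 215091, Σxy = 21319
nΣxy − ΣxΣy = 149233 − 150675 = -1442
nΣx² − (Σx)² = 16009 − 15129 = 880; nΣy² − (Σy)² = 1505637 − 1500625 = 5012
r = -1442 / √(880 × 5012) = -1442 / 2100.1333 ≈ -0.6866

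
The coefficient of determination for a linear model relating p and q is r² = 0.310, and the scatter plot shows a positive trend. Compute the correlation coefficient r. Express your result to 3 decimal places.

|r| = √0.310 = 0.557
The association is positive, so r = 0.557.

0.557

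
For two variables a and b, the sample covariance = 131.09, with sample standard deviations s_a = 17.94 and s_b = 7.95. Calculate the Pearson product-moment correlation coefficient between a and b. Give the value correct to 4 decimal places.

0.9191

r = Cov(a,b) / (s_a · s_b) = 131.09 / (17.94 × 7.95)
  = 131.09 / 142.6230 ≈ 0.9191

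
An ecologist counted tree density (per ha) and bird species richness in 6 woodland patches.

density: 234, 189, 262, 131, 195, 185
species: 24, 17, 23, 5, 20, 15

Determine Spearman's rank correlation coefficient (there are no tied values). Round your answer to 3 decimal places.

0.943

Rank density: 5, 3, 6, 1, 4, 2
Rank species: 6, 3, 5, 1, 4, 2
d = rank(density) − rank(species): -1, 0, 1, 0, 0, 0; Σd² = 2
ρ = 1 − 6Σd² / [n(n²−1)] = 1 − 6×2 / (6×35) = 1 − 12/210 ≈ 0.943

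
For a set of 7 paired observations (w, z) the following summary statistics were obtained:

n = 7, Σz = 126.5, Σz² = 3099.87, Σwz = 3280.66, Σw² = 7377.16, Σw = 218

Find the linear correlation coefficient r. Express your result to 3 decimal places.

r = (nΣwz − ΣwΣz) / √[(nΣw² − (Σw)²)(nΣz² − (Σz)²)]
Numerator: 7×3280.66 − 218×126.5 = -4612.38
Denominator: √[(51640.12 − 47524)(21699.09 − 16002.25)] = √[4116.12 × 5696.84] = 4842.4041
r = -4612.38 / 4842.4041 ≈ -0.952

-0.952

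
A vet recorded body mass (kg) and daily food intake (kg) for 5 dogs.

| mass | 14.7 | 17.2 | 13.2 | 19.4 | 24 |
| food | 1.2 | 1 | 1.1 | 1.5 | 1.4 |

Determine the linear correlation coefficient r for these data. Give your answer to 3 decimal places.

n = 5, Σx = 88.5, Σy = 6.2, Σx² = 1638.53, Σy² = 7.86, Σxy = 112.06
nΣxy − ΣxΣy = 560.3 − 548.7 = 11.6
nΣx² − (Σx)² = 8192.65 − 7832.25 = 360.4; nΣy² − (Σy)² = 39.3 − 38.44 = 0.86
r = 11.6 / √(360.4 × 0.86) = 11.6 / 17.6052 ≈ 0.659

0.659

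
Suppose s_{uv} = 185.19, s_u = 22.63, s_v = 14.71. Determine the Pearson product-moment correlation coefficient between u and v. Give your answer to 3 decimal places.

0.556

r = Cov(u,v) / (s_u · s_v) = 185.19 / (22.63 × 14.71)
  = 185.19 / 332.8873 ≈ 0.556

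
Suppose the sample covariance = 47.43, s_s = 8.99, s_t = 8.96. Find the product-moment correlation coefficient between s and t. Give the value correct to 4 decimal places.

0.5888

r = Cov(s,t) / (s_s · s_t) = 47.43 / (8.99 × 8.96)
  = 47.43 / 80.5504 ≈ 0.5888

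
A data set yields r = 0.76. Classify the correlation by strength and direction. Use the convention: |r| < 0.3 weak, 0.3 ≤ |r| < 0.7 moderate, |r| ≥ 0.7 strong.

strong positive

r = 0.76 > 0 so the relationship is positive.
|r| = 0.76, which falls in the strong range.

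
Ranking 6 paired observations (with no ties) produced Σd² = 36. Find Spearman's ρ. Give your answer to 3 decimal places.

-0.029

ρ = 1 − 6Σd² / [n(n²−1)] = 1 − 6×36 / (6×35)
  = 1 − 216/210 = 1 − 1.0286 ≈ -0.029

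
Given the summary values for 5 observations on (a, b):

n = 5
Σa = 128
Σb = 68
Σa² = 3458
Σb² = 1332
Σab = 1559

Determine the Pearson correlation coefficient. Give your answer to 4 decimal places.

-0.6693

r = (nΣab − ΣaΣb) / √[(nΣa² − (Σa)²)(nΣb² − (Σb)²)]
Numerator: 5×1559 − 128×68 = -909
Denominator: √[(17290 − 16384)(6660 − 4624)] = √[906 × 2036] = 1358.1664
r = -909 / 1358.1664 ≈ -0.6693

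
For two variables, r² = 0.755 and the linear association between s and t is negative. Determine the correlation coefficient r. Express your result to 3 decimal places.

|r| = √0.755 = 0.869
The association is negative, so r = −0.869.

-0.869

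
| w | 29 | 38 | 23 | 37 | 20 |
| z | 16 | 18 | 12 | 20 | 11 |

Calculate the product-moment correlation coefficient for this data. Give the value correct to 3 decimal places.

n = 5, Σw = 147, Σz = 77, Σw² = 4583, Σz² = 1245, Σwz = 2384
nΣwz − ΣwΣz = 11920 − 11319 = 601
nΣw² − (Σw)² = 22915 − 21609 = 1306; nΣz² − (Σz)² = 6225 − 5929 = 296
r = 601 / √(1306 × 296) = 601 / 621.7524 ≈ 0.967

0.967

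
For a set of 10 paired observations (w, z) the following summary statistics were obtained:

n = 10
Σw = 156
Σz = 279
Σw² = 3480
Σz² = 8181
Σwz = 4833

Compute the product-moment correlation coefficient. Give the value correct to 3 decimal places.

r = (nΣwz − ΣwΣz) / √[(nΣw² − (Σw)²)(nΣz² − (Σz)²)]
Numerator: 10×4833 − 156×279 = 4806
Denominator: √[(34800 − 24336)(81810 − 77841)] = √[10464 × 3969] = 6444.5028
r = 4806 / 6444.5028 ≈ 0.746

0.746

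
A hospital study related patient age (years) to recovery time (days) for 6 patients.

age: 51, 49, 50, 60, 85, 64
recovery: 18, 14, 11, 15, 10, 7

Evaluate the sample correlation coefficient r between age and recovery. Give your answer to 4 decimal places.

n = 6, Σx = 359, Σy = 75, Σx² = 22423, Σy² = 1015, Σxy = 4352
nΣxy − ΣxΣy = 26112 − 26925 = -813
nΣx² − (Σx)² = 134538 − 128881 = 5657; nΣy² − (Σy)² = 6090 − 5625 = 465
r = -813 / √(5657 × 465) = -813 / 1621.8832 ≈ -0.5013

-0.5013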